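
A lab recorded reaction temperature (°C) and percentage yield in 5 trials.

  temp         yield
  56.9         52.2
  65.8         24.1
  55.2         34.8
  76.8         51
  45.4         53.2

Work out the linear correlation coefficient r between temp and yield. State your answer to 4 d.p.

n = 5, Σx = 300.1, Σy = 215.3, Σx² = 18573.69, Σy² = 9947.93, Σxy = 12809
nΣxy − ΣxΣy = 64045 − 64611.53 = -566.53
nΣx² − (Σx)² = 92868.45 − 90060.01 = 2808.44; nΣy² − (Σy)² = 49739.65 − 46354.09 = 3385.56
r = -566.53 / √(2808.44 × 3385.56) = -566.53 / 3083.5275 ≈ -0.1837

-0.1837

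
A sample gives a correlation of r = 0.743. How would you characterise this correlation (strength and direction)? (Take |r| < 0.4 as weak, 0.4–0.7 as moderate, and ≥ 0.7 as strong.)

strong positive

r = 0.743 > 0 so the relationship is positive.
|r| = 0.743, which falls in the strong range.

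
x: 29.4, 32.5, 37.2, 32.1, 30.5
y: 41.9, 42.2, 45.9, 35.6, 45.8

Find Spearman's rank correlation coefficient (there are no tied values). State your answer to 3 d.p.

0.500

Rank x: 1, 4, 5, 3, 2
Rank y: 2, 3, 5, 1, 4
d = rank(x) − rank(y): -1, 1, 0, 2, -2; Σd² = 10
ρ = 1 − 6Σd² / [n(n²−1)] = 1 − 6×10 / (5×24) = 1 − 60/120 ≈ 0.500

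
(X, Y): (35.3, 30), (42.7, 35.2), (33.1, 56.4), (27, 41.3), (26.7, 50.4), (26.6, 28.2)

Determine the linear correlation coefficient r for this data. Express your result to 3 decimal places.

n = 6, ΣX = 191.4, ΣY = 241.5, ΣX² = 6314.44, ΣY² = 10361.09, ΣXY = 7639.78
nΣXY − ΣXΣY = 45838.68 − 46223.1 = -384.42
nΣX² − (ΣX)² = 37886.64 − 36633.96 = 1252.68; nΣY² − (ΣY)² = 62166.54 − 58322.25 = 3844.29
r = -384.42 / √(1252.68 × 3844.29) = -384.42 / 2194.4624 ≈ -0.175

-0.175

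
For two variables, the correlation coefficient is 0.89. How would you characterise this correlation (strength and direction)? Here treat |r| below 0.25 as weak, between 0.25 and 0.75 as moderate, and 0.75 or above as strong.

strong positive

r = 0.89 > 0 so the relationship is positive.
|r| = 0.89, which falls in the strong range.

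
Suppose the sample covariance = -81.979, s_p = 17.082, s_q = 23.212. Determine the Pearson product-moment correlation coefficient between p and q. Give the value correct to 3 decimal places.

r = Cov(p,q) / (s_p · s_q) = -81.979 / (17.082 × 23.212)
  = -81.979 / 396.5074 ≈ -0.207

-0.207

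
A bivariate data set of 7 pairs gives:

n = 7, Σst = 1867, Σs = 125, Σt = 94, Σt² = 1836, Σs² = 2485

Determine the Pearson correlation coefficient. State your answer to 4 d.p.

r = (nΣst − ΣsΣt) / √[(nΣs² − (Σs)²)(nΣt² − (Σt)²)]
Numerator: 7×1867 − 125×94 = 1319
Denominator: √[(17395 − 15625)(12852 − 8836)] = √[1770 × 4016] = 2666.1433
r = 1319 / 2666.1433 ≈ 0.4947

0.4947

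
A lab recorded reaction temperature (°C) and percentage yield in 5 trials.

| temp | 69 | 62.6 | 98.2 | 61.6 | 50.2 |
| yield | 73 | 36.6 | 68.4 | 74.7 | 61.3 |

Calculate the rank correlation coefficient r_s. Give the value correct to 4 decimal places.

0.1000

Rank temp: 4, 3, 5, 2, 1
Rank yield: 4, 1, 3, 5, 2
d = rank(temp) − rank(yield): 0, 2, 2, -3, -1; Σd² = 18
ρ = 1 − 6Σd² / [n(n²−1)] = 1 − 6×18 / (5×24) = 1 − 108/120 ≈ 0.1000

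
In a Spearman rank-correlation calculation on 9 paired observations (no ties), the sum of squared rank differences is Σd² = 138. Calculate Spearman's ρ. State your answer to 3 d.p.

ρ = 1 − 6Σd² / [n(n²−1)] = 1 − 6×138 / (9×80)
  = 1 − 828/720 = 1 − 1.1500 ≈ -0.150

-0.150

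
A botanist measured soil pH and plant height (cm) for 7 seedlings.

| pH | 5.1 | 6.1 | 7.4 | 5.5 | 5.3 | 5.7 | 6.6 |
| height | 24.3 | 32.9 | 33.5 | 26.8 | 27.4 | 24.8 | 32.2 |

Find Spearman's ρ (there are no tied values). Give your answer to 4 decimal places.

Rank pH: 1, 5, 7, 3, 2, 4, 6
Rank height: 1, 6, 7, 3, 4, 2, 5
d = rank(pH) − rank(height): 0, -1, 0, 0, -2, 2, 1; Σd² = 10
ρ = 1 − 6Σd² / [n(n²−1)] = 1 − 6×10 / (7×48) = 1 − 60/336 ≈ 0.8214

0.8214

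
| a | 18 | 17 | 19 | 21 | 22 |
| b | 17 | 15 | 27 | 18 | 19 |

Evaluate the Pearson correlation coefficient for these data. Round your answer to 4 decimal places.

n = 5, Σa = 97, Σb = 96, Σa² = 1899, Σb² = 1928, Σab = 1870
nΣab − ΣaΣb = 9350 − 9312 = 38
nΣa² − (Σa)² = 9495 − 9409 = 86; nΣb² − (Σb)² = 9640 − 9216 = 424
r = 38 / √(86 × 424) = 38 / 190.9555 ≈ 0.1990

0.1990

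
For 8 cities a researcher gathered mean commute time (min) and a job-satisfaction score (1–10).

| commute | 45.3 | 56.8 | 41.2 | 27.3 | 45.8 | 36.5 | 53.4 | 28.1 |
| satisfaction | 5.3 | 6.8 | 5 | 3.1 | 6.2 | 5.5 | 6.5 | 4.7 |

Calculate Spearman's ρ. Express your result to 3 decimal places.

Rank commute: 5, 8, 4, 1, 6, 3, 7, 2
Rank satisfaction: 4, 8, 3, 1, 6, 5, 7, 2
d = rank(commute) − rank(satisfaction): 1, 0, 1, 0, 0, -2, 0, 0; Σd² = 6
ρ = 1 − 6Σd² / [n(n²−1)] = 1 − 6×6 / (8×63) = 1 − 36/504 ≈ 0.929

0.929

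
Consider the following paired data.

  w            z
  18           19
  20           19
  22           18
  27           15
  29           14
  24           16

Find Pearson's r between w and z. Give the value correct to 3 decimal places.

n = 6, Σw = 140, Σz = 101, Σw² = 3354, Σz² = 1723, Σwz = 2313
nΣwz − ΣwΣz = 13878 − 14140 = -262
nΣw² − (Σw)² = 20124 − 19600 = 524; nΣz² − (Σz)² = 10338 − 10201 = 137
r = -262 / √(524 × 137) = -262 / 267.9328 ≈ -0.978

-0.978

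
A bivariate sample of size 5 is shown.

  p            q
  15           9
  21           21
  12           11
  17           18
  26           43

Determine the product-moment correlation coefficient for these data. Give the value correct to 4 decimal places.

n = 5, Σp = 91, Σq = 102, Σp² = 1775, Σq² = 2816, Σpq = 2132
nΣpq − ΣpΣq = 10660 − 9282 = 1378
nΣp² − (Σp)² = 8875 − 8281 = 594; nΣq² − (Σq)² = 14080 − 10404 = 3676
r = 1378 / √(594 × 3676) = 1378 / 1477.6820 ≈ 0.9325

0.9325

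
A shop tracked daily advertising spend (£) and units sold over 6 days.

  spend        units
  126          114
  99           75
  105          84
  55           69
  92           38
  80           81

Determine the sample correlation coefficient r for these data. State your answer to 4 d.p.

0.5365

n = 6, Σx = 557, Σy = 461, Σx² = 54591, Σy² = 38443, Σxy = 44380
nΣxy − ΣxΣy = 266280 − 256777 = 9503
nΣx² − (Σx)² = 327546 − 310249 = 17297; nΣy² − (Σy)² = 230658 − 212521 = 18137
r = 9503 / √(17297 × 18137) = 9503 / 17712.0210 ≈ 0.5365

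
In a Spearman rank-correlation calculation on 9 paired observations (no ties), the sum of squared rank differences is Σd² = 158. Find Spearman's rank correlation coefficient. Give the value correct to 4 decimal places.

-0.3167

ρ = 1 − 6Σd² / [n(n²−1)] = 1 − 6×158 / (9×80)
  = 1 − 948/720 = 1 − 1.31667 ≈ -0.3167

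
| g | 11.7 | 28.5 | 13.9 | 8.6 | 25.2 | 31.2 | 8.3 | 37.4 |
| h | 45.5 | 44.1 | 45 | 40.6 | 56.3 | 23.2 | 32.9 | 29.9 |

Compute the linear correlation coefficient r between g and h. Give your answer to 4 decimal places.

-0.2916

n = 8, Σg = 164.8, Σh = 317.5, Σg² = 4292.44, Σh² = 13372.77, Σgh = 6297.79
nΣgh − ΣgΣh = 50382.32 − 52324 = -1941.68
nΣg² − (Σg)² = 34339.52 − 27159.04 = 7180.48; nΣh² − (Σh)² = 106982.16 − 100806.25 = 6175.91
r = -1941.68 / √(7180.48 × 6175.91) = -1941.68 / 6659.2791 ≈ -0.2916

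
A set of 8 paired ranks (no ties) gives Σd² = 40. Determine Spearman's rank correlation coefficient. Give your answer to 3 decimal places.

0.524

ρ = 1 − 6Σd² / [n(n²−1)] = 1 − 6×40 / (8×63)
  = 1 − 240/504 = 1 − 0.4762 ≈ 0.524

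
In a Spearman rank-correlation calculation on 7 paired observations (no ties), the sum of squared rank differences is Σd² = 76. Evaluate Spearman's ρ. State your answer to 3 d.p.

ρ = 1 − 6Σd² / [n(n²−1)] = 1 − 6×76 / (7×48)
  = 1 − 456/336 = 1 − 1.3571 ≈ -0.357

-0.357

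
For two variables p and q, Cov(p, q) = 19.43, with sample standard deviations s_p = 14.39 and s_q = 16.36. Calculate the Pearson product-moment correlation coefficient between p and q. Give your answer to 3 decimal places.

r = Cov(p,q) / (s_p · s_q) = 19.43 / (14.39 × 16.36)
  = 19.43 / 235.4204 ≈ 0.083

0.083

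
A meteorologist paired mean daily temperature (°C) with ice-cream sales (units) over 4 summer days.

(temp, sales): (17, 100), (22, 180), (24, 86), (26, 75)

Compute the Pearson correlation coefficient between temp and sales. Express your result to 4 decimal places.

n = 4, Σx = 89, Σy = 441, Σx² = 2025, Σy² = 55421, Σxy = 9674
nΣxy − ΣxΣy = 38696 − 39249 = -553
nΣx² − (Σx)² = 8100 − 7921 = 179; nΣy² − (Σy)² = 221684 − 194481 = 27203
r = -553 / √(179 × 27203) = -553 / 2206.6574 ≈ -0.2506

-0.2506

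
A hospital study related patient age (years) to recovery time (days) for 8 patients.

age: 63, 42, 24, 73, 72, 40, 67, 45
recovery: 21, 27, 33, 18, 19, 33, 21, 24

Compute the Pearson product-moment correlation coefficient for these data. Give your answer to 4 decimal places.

n = 8, Σx = 426, Σy = 196, Σx² = 24936, Σy² = 5050, Σxy = 9738
nΣxy − ΣxΣy = 77904 − 83496 = -5592
nΣx² − (Σx)² = 199488 − 181476 = 18012; nΣy² − (Σy)² = 40400 − 38416 = 1984
r = -5592 / √(18012 × 1984) = -5592 / 5977.9435 ≈ -0.9354

-0.9354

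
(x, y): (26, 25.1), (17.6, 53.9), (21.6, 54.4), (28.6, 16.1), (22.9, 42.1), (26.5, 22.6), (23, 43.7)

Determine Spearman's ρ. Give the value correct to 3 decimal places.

-0.929

Rank x: 5, 1, 2, 7, 3, 6, 4
Rank y: 3, 6, 7, 1, 4, 2, 5
d = rank(x) − rank(y): 2, -5, -5, 6, -1, 4, -1; Σd² = 108
ρ = 1 − 6Σd² / [n(n²−1)] = 1 − 6×108 / (7×48) = 1 − 648/336 ≈ -0.929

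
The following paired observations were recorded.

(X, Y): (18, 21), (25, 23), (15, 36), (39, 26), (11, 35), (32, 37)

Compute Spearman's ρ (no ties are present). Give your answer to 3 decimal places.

Rank X: 3, 4, 2, 6, 1, 5
Rank Y: 1, 2, 5, 3, 4, 6
d = rank(X) − rank(Y): 2, 2, -3, 3, -3, -1; Σd² = 36
ρ = 1 − 6Σd² / [n(n²−1)] = 1 − 6×36 / (6×35) = 1 − 216/210 ≈ -0.029

-0.029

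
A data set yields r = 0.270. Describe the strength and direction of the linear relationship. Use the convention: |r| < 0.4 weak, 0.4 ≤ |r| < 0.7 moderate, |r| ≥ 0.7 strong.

weak positive

r = 0.270 > 0 so the relationship is positive.
|r| = 0.270, which falls in the weak range.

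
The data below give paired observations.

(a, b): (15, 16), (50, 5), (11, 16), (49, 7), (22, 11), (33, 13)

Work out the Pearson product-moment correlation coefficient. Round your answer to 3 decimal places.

-0.931

n = 6, Σa = 180, Σb = 68, Σa² = 6820, Σb² = 876, Σab = 1680
nΣab − ΣaΣb = 10080 − 12240 = -2160
nΣa² − (Σa)² = 40920 − 32400 = 8520; nΣb² − (Σb)² = 5256 − 4624 = 632
r = -2160 / √(8520 × 632) = -2160 / 2320.4827 ≈ -0.931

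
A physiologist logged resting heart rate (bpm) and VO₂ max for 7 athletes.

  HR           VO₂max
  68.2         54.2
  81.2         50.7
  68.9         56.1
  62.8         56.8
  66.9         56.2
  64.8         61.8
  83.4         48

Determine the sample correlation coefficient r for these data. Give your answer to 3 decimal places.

-0.888

n = 7, Σx = 496.2, Σy = 383.8, Σx² = 35565.94, Σy² = 21163.26, Σxy = 27013.23
nΣxy − ΣxΣy = 189092.61 − 190441.56 = -1348.95
nΣx² − (Σx)² = 248961.58 − 246214.44 = 2747.14; nΣy² − (Σy)² = 148142.82 − 147302.44 = 840.38
r = -1348.95 / √(2747.14 × 840.38) = -1348.95 / 1519.4214 ≈ -0.888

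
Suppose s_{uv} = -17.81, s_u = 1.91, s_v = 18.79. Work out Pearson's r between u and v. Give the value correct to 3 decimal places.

-0.496

r = Cov(u,v) / (s_u · s_v) = -17.81 / (1.91 × 18.79)
  = -17.81 / 35.8889 ≈ -0.496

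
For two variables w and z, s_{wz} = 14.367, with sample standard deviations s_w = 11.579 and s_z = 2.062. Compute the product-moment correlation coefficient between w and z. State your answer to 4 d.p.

r = Cov(w,z) / (s_w · s_z) = 14.367 / (11.579 × 2.062)
  = 14.367 / 23.8759 ≈ 0.6017

0.6017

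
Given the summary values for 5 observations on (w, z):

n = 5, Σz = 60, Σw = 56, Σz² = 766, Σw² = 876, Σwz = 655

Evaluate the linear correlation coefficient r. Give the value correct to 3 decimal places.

-0.159

r = (nΣwz − ΣwΣz) / √[(nΣw² − (Σw)²)(nΣz² − (Σz)²)]
Numerator: 5×655 − 56×60 = -85
Denominator: √[(4380 − 3136)(3830 − 3600)] = √[1244 × 230] = 534.9019
r = -85 / 534.9019 ≈ -0.159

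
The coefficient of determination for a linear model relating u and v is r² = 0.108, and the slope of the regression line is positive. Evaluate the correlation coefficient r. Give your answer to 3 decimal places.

0.329

|r| = √0.108 = 0.329
The association is positive, so r = 0.329.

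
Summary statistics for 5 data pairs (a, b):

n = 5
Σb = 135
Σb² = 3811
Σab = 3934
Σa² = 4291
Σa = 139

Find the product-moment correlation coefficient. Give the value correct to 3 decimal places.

r = (nΣab − ΣaΣb) / √[(nΣa² − (Σa)²)(nΣb² − (Σb)²)]
Numerator: 5×3934 − 139×135 = 905
Denominator: √[(21455 − 19321)(19055 − 18225)] = √[2134 × 830] = 1330.8719
r = 905 / 1330.8719 ≈ 0.680

0.680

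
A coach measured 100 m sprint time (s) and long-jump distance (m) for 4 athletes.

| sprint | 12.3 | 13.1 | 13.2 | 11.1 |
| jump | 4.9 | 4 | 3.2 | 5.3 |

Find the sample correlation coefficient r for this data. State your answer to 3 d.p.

-0.897

n = 4, Σx = 49.7, Σy = 17.4, Σx² = 620.35, Σy² = 78.34, Σxy = 213.74
nΣxy − ΣxΣy = 854.96 − 864.78 = -9.82
nΣx² − (Σx)² = 2481.4 − 2470.09 = 11.31; nΣy² − (Σy)² = 313.36 − 302.76 = 10.6
r = -9.82 / √(11.31 × 10.6) = -9.82 / 10.9492 ≈ -0.897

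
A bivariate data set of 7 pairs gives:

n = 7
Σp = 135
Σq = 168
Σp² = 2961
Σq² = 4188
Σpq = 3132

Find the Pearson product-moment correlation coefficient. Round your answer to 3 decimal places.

r = (nΣpq − ΣpΣq) / √[(nΣp² − (Σp)²)(nΣq² − (Σq)²)]
Numerator: 7×3132 − 135×168 = -756
Denominator: √[(20727 − 18225)(29316 − 28224)] = √[2502 × 1092] = 1652.9319
r = -756 / 1652.9319 ≈ -0.457

-0.457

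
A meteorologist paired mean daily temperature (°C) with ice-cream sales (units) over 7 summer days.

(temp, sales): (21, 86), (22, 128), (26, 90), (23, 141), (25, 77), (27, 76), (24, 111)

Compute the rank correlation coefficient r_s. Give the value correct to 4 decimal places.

Rank temp: 1, 2, 6, 3, 5, 7, 4
Rank sales: 3, 6, 4, 7, 2, 1, 5
d = rank(temp) − rank(sales): -2, -4, 2, -4, 3, 6, -1; Σd² = 86
ρ = 1 − 6Σd² / [n(n²−1)] = 1 − 6×86 / (7×48) = 1 − 516/336 ≈ -0.5357

-0.5357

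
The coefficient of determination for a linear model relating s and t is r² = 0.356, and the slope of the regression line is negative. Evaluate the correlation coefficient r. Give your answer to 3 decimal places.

-0.597

|r| = √0.356 = 0.597
The association is negative, so r = −0.597.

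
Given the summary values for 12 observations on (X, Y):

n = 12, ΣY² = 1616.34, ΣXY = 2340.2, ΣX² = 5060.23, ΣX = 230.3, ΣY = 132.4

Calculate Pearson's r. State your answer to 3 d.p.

r = (nΣXY − ΣXΣY) / √[(nΣX² − (ΣX)²)(nΣY² − (ΣY)²)]
Numerator: 12×2340.2 − 230.3×132.4 = -2409.32
Denominator: √[(60722.76 − 53038.09)(19396.08 − 17529.76)] = √[7684.67 × 1866.32] = 3787.0903
r = -2409.32 / 3787.0903 ≈ -0.636

-0.636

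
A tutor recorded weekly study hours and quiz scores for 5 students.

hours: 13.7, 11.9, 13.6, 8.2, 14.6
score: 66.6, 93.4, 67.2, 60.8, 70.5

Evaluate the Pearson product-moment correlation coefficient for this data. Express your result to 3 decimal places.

0.158

n = 5, Σx = 62, Σy = 358.5, Σx² = 794.66, Σy² = 26341.85, Σxy = 4465.66
nΣxy − ΣxΣy = 22328.3 − 22227 = 101.3
nΣx² − (Σx)² = 3973.3 − 3844 = 129.3; nΣy² − (Σy)² = 131709.25 − 128522.25 = 3187
r = 101.3 / √(129.3 × 3187) = 101.3 / 641.9339 ≈ 0.158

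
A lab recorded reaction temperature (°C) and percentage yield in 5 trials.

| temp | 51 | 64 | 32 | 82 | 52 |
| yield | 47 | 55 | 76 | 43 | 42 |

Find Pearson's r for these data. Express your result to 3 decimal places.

n = 5, Σx = 281, Σy = 263, Σx² = 17149, Σy² = 14623, Σxy = 14059
nΣxy − ΣxΣy = 70295 − 73903 = -3608
nΣx² − (Σx)² = 85745 − 78961 = 6784; nΣy² − (Σy)² = 73115 − 69169 = 3946
r = -3608 / √(6784 × 3946) = -3608 / 5173.9409 ≈ -0.697

-0.697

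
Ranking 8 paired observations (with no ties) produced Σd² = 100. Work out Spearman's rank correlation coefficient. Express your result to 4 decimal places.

ρ = 1 − 6Σd² / [n(n²−1)] = 1 − 6×100 / (8×63)
  = 1 − 600/504 = 1 − 1.19048 ≈ -0.1905

-0.1905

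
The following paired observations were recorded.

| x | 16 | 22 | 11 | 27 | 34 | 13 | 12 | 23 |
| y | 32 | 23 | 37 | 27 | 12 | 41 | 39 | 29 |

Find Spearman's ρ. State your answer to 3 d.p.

-0.833

Rank x: 4, 5, 1, 7, 8, 3, 2, 6
Rank y: 5, 2, 6, 3, 1, 8, 7, 4
d = rank(x) − rank(y): -1, 3, -5, 4, 7, -5, -5, 2; Σd² = 154
ρ = 1 − 6Σd² / [n(n²−1)] = 1 − 6×154 / (8×63) = 1 − 924/504 ≈ -0.833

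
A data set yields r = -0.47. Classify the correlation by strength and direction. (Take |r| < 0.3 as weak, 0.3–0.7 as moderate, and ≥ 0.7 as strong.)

r = -0.47 < 0 so the relationship is negative.
|r| = 0.47, which falls in the moderate range.

moderate negative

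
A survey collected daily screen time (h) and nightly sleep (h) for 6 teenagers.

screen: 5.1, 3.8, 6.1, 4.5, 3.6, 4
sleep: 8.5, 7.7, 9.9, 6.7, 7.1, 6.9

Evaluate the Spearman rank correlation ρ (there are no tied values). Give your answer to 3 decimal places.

0.486

Rank screen: 5, 2, 6, 4, 1, 3
Rank sleep: 5, 4, 6, 1, 3, 2
d = rank(screen) − rank(sleep): 0, -2, 0, 3, -2, 1; Σd² = 18
ρ = 1 − 6Σd² / [n(n²−1)] = 1 − 6×18 / (6×35) = 1 − 108/210 ≈ 0.486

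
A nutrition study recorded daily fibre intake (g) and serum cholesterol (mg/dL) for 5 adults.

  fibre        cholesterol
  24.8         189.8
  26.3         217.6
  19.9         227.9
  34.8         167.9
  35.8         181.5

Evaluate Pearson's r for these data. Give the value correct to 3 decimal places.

n = 5, Σx = 141.6, Σy = 984.7, Σx² = 4195.42, Σy² = 196444.87, Σxy = 27305.75
nΣxy − ΣxΣy = 136528.75 − 139433.52 = -2904.77
nΣx² − (Σx)² = 20977.1 − 20050.56 = 926.54; nΣy² − (Σy)² = 982224.35 − 969634.09 = 12590.26
r = -2904.77 / √(926.54 × 12590.26) = -2904.77 / 3415.4618 ≈ -0.850

-0.850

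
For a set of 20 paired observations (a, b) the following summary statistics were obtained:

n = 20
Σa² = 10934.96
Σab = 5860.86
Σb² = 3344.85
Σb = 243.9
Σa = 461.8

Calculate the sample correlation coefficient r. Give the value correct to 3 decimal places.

0.722

r = (nΣab − ΣaΣb) / √[(nΣa² − (Σa)²)(nΣb² − (Σb)²)]
Numerator: 20×5860.86 − 461.8×243.9 = 4584.18
Denominator: √[(218699.2 − 213259.24)(66897 − 59487.21)] = √[5439.96 × 7409.79] = 6348.9339
r = 4584.18 / 6348.9339 ≈ 0.722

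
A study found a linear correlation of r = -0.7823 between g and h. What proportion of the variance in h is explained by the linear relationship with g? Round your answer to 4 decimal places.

r² = (-0.7823)² = 0.6120

0.6120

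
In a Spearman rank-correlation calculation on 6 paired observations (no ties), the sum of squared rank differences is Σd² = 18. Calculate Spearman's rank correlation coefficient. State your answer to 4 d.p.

0.4857

ρ = 1 − 6Σd² / [n(n²−1)] = 1 − 6×18 / (6×35)
  = 1 − 108/210 = 1 − 0.51429 ≈ 0.4857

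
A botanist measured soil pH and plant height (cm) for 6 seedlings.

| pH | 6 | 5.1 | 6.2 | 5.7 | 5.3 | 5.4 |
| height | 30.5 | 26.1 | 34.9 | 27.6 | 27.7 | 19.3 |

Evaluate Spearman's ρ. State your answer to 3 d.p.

0.714

Rank pH: 5, 1, 6, 4, 2, 3
Rank height: 5, 2, 6, 3, 4, 1
d = rank(pH) − rank(height): 0, -1, 0, 1, -2, 2; Σd² = 10
ρ = 1 − 6Σd² / [n(n²−1)] = 1 − 6×10 / (6×35) = 1 − 60/210 ≈ 0.714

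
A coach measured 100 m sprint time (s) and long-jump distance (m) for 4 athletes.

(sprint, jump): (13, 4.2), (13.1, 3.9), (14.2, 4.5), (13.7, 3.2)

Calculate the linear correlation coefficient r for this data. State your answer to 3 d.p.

0.139

n = 4, Σx = 54, Σy = 15.8, Σx² = 729.94, Σy² = 63.34, Σxy = 213.43
nΣxy − ΣxΣy = 853.72 − 853.2 = 0.52
nΣx² − (Σx)² = 2919.76 − 2916 = 3.76; nΣy² − (Σy)² = 253.36 − 249.64 = 3.72
r = 0.52 / √(3.76 × 3.72) = 0.52 / 3.7399 ≈ 0.139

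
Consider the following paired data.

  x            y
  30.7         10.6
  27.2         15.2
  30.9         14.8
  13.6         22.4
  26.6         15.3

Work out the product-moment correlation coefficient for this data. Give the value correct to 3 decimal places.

n = 5, Σx = 129, Σy = 78.3, Σx² = 3529.66, Σy² = 1298.29, Σxy = 1907.8
nΣxy − ΣxΣy = 9539 − 10100.7 = -561.7
nΣx² − (Σx)² = 17648.3 − 16641 = 1007.3; nΣy² − (Σy)² = 6491.45 − 6130.89 = 360.56
r = -561.7 / √(1007.3 × 360.56) = -561.7 / 602.6542 ≈ -0.932

-0.932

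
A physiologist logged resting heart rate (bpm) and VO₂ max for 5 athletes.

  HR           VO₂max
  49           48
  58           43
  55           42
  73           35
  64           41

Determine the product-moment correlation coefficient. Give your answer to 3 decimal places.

-0.957

n = 5, Σx = 299, Σy = 209, Σx² = 18215, Σy² = 8823, Σxy = 12335
nΣxy − ΣxΣy = 61675 − 62491 = -816
nΣx² − (Σx)² = 91075 − 89401 = 1674; nΣy² − (Σy)² = 44115 − 43681 = 434
r = -816 / √(1674 × 434) = -816 / 852.3591 ≈ -0.957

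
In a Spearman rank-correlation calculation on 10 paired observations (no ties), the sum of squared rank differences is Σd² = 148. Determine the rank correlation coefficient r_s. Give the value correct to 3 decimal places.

ρ = 1 − 6Σd² / [n(n²−1)] = 1 − 6×148 / (10×99)
  = 1 − 888/990 = 1 − 0.8970 ≈ 0.103

0.103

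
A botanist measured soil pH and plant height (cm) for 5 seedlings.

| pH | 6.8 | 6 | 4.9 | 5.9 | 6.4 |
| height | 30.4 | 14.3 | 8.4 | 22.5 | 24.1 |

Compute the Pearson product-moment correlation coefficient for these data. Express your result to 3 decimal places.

n = 5, Σx = 30, Σy = 99.7, Σx² = 182.02, Σy² = 2286.27, Σxy = 620.67
nΣxy − ΣxΣy = 3103.35 − 2991 = 112.35
nΣx² − (Σx)² = 910.1 − 900 = 10.1; nΣy² − (Σy)² = 11431.35 − 9940.09 = 1491.26
r = 112.35 / √(10.1 × 1491.26) = 112.35 / 122.7262 ≈ 0.915

0.915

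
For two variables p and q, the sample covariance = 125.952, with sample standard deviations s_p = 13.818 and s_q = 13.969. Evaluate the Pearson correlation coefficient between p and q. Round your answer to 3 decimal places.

r = Cov(p,q) / (s_p · s_q) = 125.952 / (13.818 × 13.969)
  = 125.952 / 193.0236 ≈ 0.653

0.653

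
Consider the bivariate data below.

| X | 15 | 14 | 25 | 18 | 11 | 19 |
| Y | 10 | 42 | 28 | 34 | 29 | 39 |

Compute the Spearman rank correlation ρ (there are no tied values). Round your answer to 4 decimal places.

Rank X: 3, 2, 6, 4, 1, 5
Rank Y: 1, 6, 2, 4, 3, 5
d = rank(X) − rank(Y): 2, -4, 4, 0, -2, 0; Σd² = 40
ρ = 1 − 6Σd² / [n(n²−1)] = 1 − 6×40 / (6×35) = 1 − 240/210 ≈ -0.1429

-0.1429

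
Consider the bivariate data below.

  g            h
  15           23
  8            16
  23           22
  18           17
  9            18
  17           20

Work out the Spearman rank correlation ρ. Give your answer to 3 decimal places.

0.429

Rank g: 3, 1, 6, 5, 2, 4
Rank h: 6, 1, 5, 2, 3, 4
d = rank(g) − rank(h): -3, 0, 1, 3, -1, 0; Σd² = 20
ρ = 1 − 6Σd² / [n(n²−1)] = 1 − 6×20 / (6×35) = 1 − 120/210 ≈ 0.429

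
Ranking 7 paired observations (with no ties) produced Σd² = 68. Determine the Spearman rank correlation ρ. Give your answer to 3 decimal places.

-0.214

ρ = 1 − 6Σd² / [n(n²−1)] = 1 − 6×68 / (7×48)
  = 1 − 408/336 = 1 − 1.2143 ≈ -0.214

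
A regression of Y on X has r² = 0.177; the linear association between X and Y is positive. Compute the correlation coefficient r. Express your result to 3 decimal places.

|r| = √0.177 = 0.421
The association is positive, so r = 0.421.

0.421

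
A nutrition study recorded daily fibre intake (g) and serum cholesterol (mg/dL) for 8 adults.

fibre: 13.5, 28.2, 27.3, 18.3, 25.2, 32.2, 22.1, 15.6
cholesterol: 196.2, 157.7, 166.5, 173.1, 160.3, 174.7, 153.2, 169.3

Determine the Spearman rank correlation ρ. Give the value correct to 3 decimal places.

Rank fibre: 1, 7, 6, 3, 5, 8, 4, 2
Rank cholesterol: 8, 2, 4, 6, 3, 7, 1, 5
d = rank(fibre) − rank(cholesterol): -7, 5, 2, -3, 2, 1, 3, -3; Σd² = 110
ρ = 1 − 6Σd² / [n(n²−1)] = 1 − 6×110 / (8×63) = 1 − 660/504 ≈ -0.310

-0.310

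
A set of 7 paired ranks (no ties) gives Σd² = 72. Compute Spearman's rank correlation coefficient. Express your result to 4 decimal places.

ρ = 1 − 6Σd² / [n(n²−1)] = 1 − 6×72 / (7×48)
  = 1 − 432/336 = 1 − 1.28571 ≈ -0.2857

-0.2857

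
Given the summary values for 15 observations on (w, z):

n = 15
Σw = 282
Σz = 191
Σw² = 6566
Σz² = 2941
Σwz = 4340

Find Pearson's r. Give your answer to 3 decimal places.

r = (nΣwz − ΣwΣz) / √[(nΣw² − (Σw)²)(nΣz² − (Σz)²)]
Numerator: 15×4340 − 282×191 = 11238
Denominator: √[(98490 − 79524)(44115 − 36481)] = √[18966 × 7634] = 12032.7239
r = 11238 / 12032.7239 ≈ 0.934

0.934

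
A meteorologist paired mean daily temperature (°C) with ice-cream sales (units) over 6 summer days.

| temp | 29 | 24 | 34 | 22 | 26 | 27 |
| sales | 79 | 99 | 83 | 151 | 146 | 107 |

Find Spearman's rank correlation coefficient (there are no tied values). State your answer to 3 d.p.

-0.771

Rank temp: 5, 2, 6, 1, 3, 4
Rank sales: 1, 3, 2, 6, 5, 4
d = rank(temp) − rank(sales): 4, -1, 4, -5, -2, 0; Σd² = 62
ρ = 1 − 6Σd² / [n(n²−1)] = 1 − 6×62 / (6×35) = 1 − 372/210 ≈ -0.771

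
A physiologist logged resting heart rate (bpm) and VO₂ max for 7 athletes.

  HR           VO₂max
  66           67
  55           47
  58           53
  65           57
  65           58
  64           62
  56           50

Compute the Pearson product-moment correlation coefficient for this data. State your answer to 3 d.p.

n = 7, Σx = 429, Σy = 394, Σx² = 26427, Σy² = 22464, Σxy = 24324
nΣxy − ΣxΣy = 170268 − 169026 = 1242
nΣx² − (Σx)² = 184989 − 184041 = 948; nΣy² − (Σy)² = 157248 − 155236 = 2012
r = 1242 / √(948 × 2012) = 1242 / 1381.0778 ≈ 0.899

0.899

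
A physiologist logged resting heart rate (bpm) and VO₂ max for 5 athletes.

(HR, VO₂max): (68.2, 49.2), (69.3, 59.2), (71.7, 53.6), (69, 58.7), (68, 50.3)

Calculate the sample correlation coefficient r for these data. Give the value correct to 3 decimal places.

0.284

n = 5, Σx = 346.2, Σy = 271, Σx² = 23979.62, Σy² = 14774.02, Σxy = 18771.82
nΣxy − ΣxΣy = 93859.1 − 93820.2 = 38.9
nΣx² − (Σx)² = 119898.1 − 119854.44 = 43.66; nΣy² − (Σy)² = 73870.1 − 73441 = 429.1
r = 38.9 / √(43.66 × 429.1) = 38.9 / 136.8741 ≈ 0.284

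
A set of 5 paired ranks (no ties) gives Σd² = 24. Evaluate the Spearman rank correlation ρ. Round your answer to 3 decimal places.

-0.200

ρ = 1 − 6Σd² / [n(n²−1)] = 1 − 6×24 / (5×24)
  = 1 − 144/120 = 1 − 1.2000 ≈ -0.200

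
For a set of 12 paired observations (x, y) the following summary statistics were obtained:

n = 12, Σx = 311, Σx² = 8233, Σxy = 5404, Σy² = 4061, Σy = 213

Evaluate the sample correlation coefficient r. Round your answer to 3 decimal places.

-0.528

r = (nΣxy − ΣxΣy) / √[(nΣx² − (Σx)²)(nΣy² − (Σy)²)]
Numerator: 12×5404 − 311×213 = -1395
Denominator: √[(98796 − 96721)(48732 − 45369)] = √[2075 × 3363] = 2641.6330
r = -1395 / 2641.6330 ≈ -0.528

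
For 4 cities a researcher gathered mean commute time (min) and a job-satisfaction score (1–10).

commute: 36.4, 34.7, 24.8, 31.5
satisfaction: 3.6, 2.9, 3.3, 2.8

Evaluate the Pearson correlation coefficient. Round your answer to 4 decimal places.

n = 4, Σx = 127.4, Σy = 12.6, Σx² = 4136.34, Σy² = 40.1, Σxy = 401.71
nΣxy − ΣxΣy = 1606.84 − 1605.24 = 1.6
nΣx² − (Σx)² = 16545.36 − 16230.76 = 314.6; nΣy² − (Σy)² = 160.4 − 158.76 = 1.64
r = 1.6 / √(314.6 × 1.64) = 1.6 / 22.7144 ≈ 0.0704

0.0704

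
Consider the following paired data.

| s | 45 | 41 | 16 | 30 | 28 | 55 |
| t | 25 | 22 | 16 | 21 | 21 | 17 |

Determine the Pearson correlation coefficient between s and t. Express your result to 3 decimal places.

n = 6, Σs = 215, Σt = 122, Σs² = 8671, Σt² = 2536, Σst = 4436
nΣst − ΣsΣt = 26616 − 26230 = 386
nΣs² − (Σs)² = 52026 − 46225 = 5801; nΣt² − (Σt)² = 15216 − 14884 = 332
r = 386 / √(5801 × 332) = 386 / 1387.7795 ≈ 0.278

0.278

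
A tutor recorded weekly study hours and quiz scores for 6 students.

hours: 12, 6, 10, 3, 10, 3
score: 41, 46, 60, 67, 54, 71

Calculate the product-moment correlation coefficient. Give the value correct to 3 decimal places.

-0.720

n = 6, Σx = 44, Σy = 339, Σx² = 398, Σy² = 19843, Σxy = 2322
nΣxy − ΣxΣy = 13932 − 14916 = -984
nΣx² − (Σx)² = 2388 − 1936 = 452; nΣy² − (Σy)² = 119058 − 114921 = 4137
r = -984 / √(452 × 4137) = -984 / 1367.4516 ≈ -0.720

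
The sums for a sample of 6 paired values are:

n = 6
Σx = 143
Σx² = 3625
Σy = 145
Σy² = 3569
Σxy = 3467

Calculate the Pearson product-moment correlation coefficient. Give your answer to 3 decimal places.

0.094

r = (nΣxy − ΣxΣy) / √[(nΣx² − (Σx)²)(nΣy² − (Σy)²)]
Numerator: 6×3467 − 143×145 = 67
Denominator: √[(21750 − 20449)(21414 − 21025)] = √[1301 × 389] = 711.3993
r = 67 / 711.3993 ≈ 0.094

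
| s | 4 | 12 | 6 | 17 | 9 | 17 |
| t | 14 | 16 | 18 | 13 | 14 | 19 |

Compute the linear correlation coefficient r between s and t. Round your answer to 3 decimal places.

0.115

n = 6, Σs = 65, Σt = 94, Σs² = 855, Σt² = 1502, Σst = 1026
nΣst − ΣsΣt = 6156 − 6110 = 46
nΣs² − (Σs)² = 5130 − 4225 = 905; nΣt² − (Σt)² = 9012 − 8836 = 176
r = 46 / √(905 × 176) = 46 / 399.0990 ≈ 0.115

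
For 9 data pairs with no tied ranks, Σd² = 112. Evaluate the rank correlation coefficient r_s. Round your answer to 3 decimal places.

0.067

ρ = 1 − 6Σd² / [n(n²−1)] = 1 − 6×112 / (9×80)
  = 1 − 672/720 = 1 − 0.9333 ≈ 0.067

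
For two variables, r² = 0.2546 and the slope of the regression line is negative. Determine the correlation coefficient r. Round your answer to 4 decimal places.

-0.5046

|r| = √0.2546 = 0.5046
The association is negative, so r = −0.5046.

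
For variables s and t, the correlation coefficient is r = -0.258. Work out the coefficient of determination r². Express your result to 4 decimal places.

r² = (-0.258)² = 0.0666

0.0666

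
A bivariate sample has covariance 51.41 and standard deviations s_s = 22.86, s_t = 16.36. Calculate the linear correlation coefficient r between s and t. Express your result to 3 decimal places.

r = Cov(s,t) / (s_s · s_t) = 51.41 / (22.86 × 16.36)
  = 51.41 / 373.9896 ≈ 0.137

0.137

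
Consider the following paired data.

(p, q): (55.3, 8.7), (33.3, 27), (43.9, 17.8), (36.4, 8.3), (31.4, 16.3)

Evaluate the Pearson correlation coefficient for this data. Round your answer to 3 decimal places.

n = 5, Σp = 200.3, Σq = 78.1, Σp² = 8405.11, Σq² = 1456.11, Σpq = 2975.57
nΣpq − ΣpΣq = 14877.85 − 15643.43 = -765.58
nΣp² − (Σp)² = 42025.55 − 40120.09 = 1905.46; nΣq² − (Σq)² = 7280.55 − 6099.61 = 1180.94
r = -765.58 / √(1905.46 × 1180.94) = -765.58 / 1500.0780 ≈ -0.510

-0.510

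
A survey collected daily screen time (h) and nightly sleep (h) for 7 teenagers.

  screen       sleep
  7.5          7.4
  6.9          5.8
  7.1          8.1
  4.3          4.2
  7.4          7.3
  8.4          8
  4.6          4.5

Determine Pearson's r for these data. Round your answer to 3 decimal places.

0.926

n = 7, Σx = 46.2, Σy = 45.3, Σx² = 319.24, Σy² = 309.19, Σxy = 313.01
nΣxy − ΣxΣy = 2191.07 − 2092.86 = 98.21
nΣx² − (Σx)² = 2234.68 − 2134.44 = 100.24; nΣy² − (Σy)² = 2164.33 − 2052.09 = 112.24
r = 98.21 / √(100.24 × 112.24) = 98.21 / 106.0704 ≈ 0.926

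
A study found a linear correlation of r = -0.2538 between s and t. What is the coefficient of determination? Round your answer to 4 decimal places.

r² = (-0.2538)² = 0.0644

0.0644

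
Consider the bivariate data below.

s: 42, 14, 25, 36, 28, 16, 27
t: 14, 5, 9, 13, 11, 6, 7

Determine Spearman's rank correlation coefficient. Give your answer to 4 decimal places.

0.9643

Rank s: 7, 1, 3, 6, 5, 2, 4
Rank t: 7, 1, 4, 6, 5, 2, 3
d = rank(s) − rank(t): 0, 0, -1, 0, 0, 0, 1; Σd² = 2
ρ = 1 − 6Σd² / [n(n²−1)] = 1 − 6×2 / (7×48) = 1 − 12/336 ≈ 0.9643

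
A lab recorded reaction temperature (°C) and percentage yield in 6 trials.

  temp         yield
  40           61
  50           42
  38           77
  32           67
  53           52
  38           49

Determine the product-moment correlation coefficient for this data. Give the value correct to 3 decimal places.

-0.642

n = 6, Σx = 251, Σy = 348, Σx² = 10821, Σy² = 21008, Σxy = 14228
nΣxy − ΣxΣy = 85368 − 87348 = -1980
nΣx² − (Σx)² = 64926 − 63001 = 1925; nΣy² − (Σy)² = 126048 − 121104 = 4944
r = -1980 / √(1925 × 4944) = -1980 / 3084.9959 ≈ -0.642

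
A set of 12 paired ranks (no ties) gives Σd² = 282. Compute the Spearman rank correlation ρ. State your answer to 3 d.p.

0.014

ρ = 1 − 6Σd² / [n(n²−1)] = 1 − 6×282 / (12×143)
  = 1 − 1692/1716 = 1 − 0.9860 ≈ 0.014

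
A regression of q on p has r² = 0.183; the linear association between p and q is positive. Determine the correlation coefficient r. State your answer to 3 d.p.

|r| = √0.183 = 0.428
The association is positive, so r = 0.428.

0.428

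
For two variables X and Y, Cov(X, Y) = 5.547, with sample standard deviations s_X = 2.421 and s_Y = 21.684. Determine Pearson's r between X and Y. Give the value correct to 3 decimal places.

0.106

r = Cov(X,Y) / (s_X · s_Y) = 5.547 / (2.421 × 21.684)
  = 5.547 / 52.4970 ≈ 0.106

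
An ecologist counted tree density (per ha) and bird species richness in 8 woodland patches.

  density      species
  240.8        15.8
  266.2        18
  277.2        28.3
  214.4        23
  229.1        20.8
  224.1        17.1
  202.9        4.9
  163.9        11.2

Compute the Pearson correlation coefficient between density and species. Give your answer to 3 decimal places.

0.656

n = 8, Σx = 1818.6, Σy = 139.1, Σx² = 422393.52, Σy² = 2778.03, Σxy = 32799.48
nΣxy − ΣxΣy = 262395.84 − 252967.26 = 9428.58
nΣx² − (Σx)² = 3379148.16 − 3307305.96 = 71842.2; nΣy² − (Σy)² = 22224.24 − 19348.81 = 2875.43
r = 9428.58 / √(71842.2 × 2875.43) = 9428.58 / 14372.7943 ≈ 0.656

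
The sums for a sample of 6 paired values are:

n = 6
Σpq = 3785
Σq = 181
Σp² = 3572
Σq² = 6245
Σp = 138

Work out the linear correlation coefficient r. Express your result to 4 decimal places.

-0.6763

r = (nΣpq − ΣpΣq) / √[(nΣp² − (Σp)²)(nΣq² − (Σq)²)]
Numerator: 6×3785 − 138×181 = -2268
Denominator: √[(21432 − 19044)(37470 − 32761)] = √[2388 × 4709] = 3353.3702
r = -2268 / 3353.3702 ≈ -0.6763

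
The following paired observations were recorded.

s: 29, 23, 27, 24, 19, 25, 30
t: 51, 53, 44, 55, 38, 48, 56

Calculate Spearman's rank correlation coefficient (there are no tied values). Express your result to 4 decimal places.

Rank s: 6, 2, 5, 3, 1, 4, 7
Rank t: 4, 5, 2, 6, 1, 3, 7
d = rank(s) − rank(t): 2, -3, 3, -3, 0, 1, 0; Σd² = 32
ρ = 1 − 6Σd² / [n(n²−1)] = 1 − 6×32 / (7×48) = 1 − 192/336 ≈ 0.4286

0.4286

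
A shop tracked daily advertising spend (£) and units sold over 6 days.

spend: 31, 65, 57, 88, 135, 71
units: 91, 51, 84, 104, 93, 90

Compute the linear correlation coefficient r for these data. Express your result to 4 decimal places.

0.2527

n = 6, Σx = 447, Σy = 513, Σx² = 39445, Σy² = 45503, Σxy = 39021
nΣxy − ΣxΣy = 234126 − 229311 = 4815
nΣx² − (Σx)² = 236670 − 199809 = 36861; nΣy² − (Σy)² = 273018 − 263169 = 9849
r = 4815 / √(36861 × 9849) = 4815 / 19053.7133 ≈ 0.2527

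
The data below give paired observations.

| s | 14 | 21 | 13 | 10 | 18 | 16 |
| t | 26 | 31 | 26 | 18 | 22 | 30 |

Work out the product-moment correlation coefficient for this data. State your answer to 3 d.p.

n = 6, Σs = 92, Σt = 153, Σs² = 1486, Σt² = 4021, Σst = 2409
nΣst − ΣsΣt = 14454 − 14076 = 378
nΣs² − (Σs)² = 8916 − 8464 = 452; nΣt² − (Σt)² = 24126 − 23409 = 717
r = 378 / √(452 × 717) = 378 / 569.2838 ≈ 0.664

0.664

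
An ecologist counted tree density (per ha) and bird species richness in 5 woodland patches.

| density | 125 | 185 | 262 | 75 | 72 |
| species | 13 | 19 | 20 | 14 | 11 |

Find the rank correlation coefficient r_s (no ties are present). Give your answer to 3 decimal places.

Rank density: 3, 4, 5, 2, 1
Rank species: 2, 4, 5, 3, 1
d = rank(density) − rank(species): 1, 0, 0, -1, 0; Σd² = 2
ρ = 1 − 6Σd² / [n(n²−1)] = 1 − 6×2 / (5×24) = 1 − 12/120 ≈ 0.900

0.900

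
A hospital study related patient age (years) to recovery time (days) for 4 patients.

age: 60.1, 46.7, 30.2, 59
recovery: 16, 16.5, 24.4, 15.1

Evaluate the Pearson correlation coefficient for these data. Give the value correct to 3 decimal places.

n = 4, Σx = 196, Σy = 72, Σx² = 10185.94, Σy² = 1351.62, Σxy = 3359.93
nΣxy − ΣxΣy = 13439.72 − 14112 = -672.28
nΣx² − (Σx)² = 40743.76 − 38416 = 2327.76; nΣy² − (Σy)² = 5406.48 − 5184 = 222.48
r = -672.28 / √(2327.76 × 222.48) = -672.28 / 719.6388 ≈ -0.934

-0.934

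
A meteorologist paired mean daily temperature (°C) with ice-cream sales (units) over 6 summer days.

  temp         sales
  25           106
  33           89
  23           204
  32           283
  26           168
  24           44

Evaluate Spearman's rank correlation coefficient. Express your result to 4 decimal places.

Rank temp: 3, 6, 1, 5, 4, 2
Rank sales: 3, 2, 5, 6, 4, 1
d = rank(temp) − rank(sales): 0, 4, -4, -1, 0, 1; Σd² = 34
ρ = 1 − 6Σd² / [n(n²−1)] = 1 − 6×34 / (6×35) = 1 − 204/210 ≈ 0.0286

0.0286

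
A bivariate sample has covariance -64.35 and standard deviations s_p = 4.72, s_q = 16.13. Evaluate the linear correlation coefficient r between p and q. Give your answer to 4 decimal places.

r = Cov(p,q) / (s_p · s_q) = -64.35 / (4.72 × 16.13)
  = -64.35 / 76.1336 ≈ -0.8452

-0.8452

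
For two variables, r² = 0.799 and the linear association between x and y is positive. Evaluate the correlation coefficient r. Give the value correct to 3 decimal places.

|r| = √0.799 = 0.894
The association is positive, so r = 0.894.

0.894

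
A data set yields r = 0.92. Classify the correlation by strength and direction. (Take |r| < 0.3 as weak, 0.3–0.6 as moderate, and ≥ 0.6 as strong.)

strong positive

r = 0.92 > 0 so the relationship is positive.
|r| = 0.92, which falls in the strong range.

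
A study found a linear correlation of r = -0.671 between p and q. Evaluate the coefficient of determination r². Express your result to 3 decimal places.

r² = (-0.671)² = 0.450

0.450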